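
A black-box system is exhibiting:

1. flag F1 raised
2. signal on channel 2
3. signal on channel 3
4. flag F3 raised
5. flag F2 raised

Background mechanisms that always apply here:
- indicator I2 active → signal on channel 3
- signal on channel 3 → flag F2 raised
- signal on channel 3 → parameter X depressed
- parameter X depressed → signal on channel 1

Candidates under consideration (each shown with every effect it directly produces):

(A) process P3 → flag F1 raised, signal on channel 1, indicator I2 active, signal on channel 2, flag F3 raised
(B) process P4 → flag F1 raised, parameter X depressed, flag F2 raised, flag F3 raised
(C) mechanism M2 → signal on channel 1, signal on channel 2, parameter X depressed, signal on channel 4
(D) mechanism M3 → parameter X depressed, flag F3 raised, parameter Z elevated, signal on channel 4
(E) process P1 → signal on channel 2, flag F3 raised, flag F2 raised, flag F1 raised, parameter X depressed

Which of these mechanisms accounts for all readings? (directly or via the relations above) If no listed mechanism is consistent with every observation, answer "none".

Checking each candidate against the observations:
(A) process P3 — flag F1 raised +; signal on channel 2 +; signal on channel 3 + (through indicator I2 active → signal on channel 3); flag F3 raised +; flag F2 raised + (through indicator I2 active → signal on channel 3 → flag F2 raised)
(B) process P4 — does not account for signal on channel 2, signal on channel 3
(C) mechanism M2 — does not account for flag F1 raised, signal on channel 3, flag F3 raised, flag F2 raised
(D) mechanism M3 — flag F1 raised -; signal on channel 2 -; signal on channel 3 -; flag F3 raised +; flag F2 raised -
(E) process P1 — does not account for signal on channel 3
(A) is the only candidate with no mismatches.

A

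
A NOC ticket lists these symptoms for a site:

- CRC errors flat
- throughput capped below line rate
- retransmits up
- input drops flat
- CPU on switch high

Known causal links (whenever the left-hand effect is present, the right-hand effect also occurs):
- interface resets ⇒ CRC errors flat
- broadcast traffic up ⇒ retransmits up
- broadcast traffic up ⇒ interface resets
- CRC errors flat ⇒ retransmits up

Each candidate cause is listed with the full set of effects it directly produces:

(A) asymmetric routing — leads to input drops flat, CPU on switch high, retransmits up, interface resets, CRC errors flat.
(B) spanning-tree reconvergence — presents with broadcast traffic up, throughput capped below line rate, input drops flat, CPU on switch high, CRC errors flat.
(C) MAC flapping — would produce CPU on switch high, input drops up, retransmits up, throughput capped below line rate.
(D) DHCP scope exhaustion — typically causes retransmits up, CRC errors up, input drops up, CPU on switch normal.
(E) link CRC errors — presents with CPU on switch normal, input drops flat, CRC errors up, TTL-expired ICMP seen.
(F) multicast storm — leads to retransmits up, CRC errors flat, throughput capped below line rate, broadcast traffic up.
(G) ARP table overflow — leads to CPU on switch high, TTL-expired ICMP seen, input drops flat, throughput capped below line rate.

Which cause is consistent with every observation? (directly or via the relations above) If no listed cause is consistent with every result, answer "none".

Testing each hypothesis:
(A) asymmetric routing — CRC errors flat ✓; throughput capped below line rate ✗; retransmits up ✓; input drops flat ✓; CPU on switch high ✓
(B) spanning-tree reconvergence — CRC errors flat ✓; throughput capped below line rate ✓; retransmits up ✓ (via CRC errors flat → retransmits up); input drops flat ✓; CPU on switch high ✓
(C) MAC flapping — CRC errors flat ✗; throughput capped below line rate ✓; retransmits up ✓; input drops flat ✗; CPU on switch high ✓
(D) DHCP scope exhaustion — CRC errors flat ✗; throughput capped below line rate ✗; retransmits up ✓; input drops flat ✗; CPU on switch high ✗
(E) link CRC errors — CRC errors flat ✗; throughput capped below line rate ✗; retransmits up ✗; input drops flat ✓; CPU on switch high ✗
(F) multicast storm — does not account for input drops flat, CPU on switch high
(G) ARP table overflow — CRC errors flat ✗; throughput capped below line rate ✓; retransmits up ✗; input drops flat ✓; CPU on switch high ✓
Only (B) is consistent with every observation.

B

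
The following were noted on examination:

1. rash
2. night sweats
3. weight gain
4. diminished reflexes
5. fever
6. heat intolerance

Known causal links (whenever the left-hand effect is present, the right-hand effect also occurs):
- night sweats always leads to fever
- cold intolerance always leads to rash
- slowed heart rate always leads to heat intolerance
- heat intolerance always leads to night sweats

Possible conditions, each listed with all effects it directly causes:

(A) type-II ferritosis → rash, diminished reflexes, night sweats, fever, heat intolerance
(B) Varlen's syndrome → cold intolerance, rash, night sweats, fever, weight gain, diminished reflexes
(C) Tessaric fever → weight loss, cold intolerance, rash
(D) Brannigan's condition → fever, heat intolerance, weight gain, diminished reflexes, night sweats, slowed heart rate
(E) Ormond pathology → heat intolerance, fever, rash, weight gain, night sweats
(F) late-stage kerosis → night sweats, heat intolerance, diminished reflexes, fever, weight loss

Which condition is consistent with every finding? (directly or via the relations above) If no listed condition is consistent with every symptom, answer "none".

none

Testing each hypothesis:
(A) type-II ferritosis — does not account for weight gain
(B) Varlen's syndrome — rash match; night sweats match; weight gain match; diminished reflexes match; fever match; heat intolerance miss
(C) Tessaric fever — fails on night sweats, weight gain, diminished reflexes, fever, heat intolerance (predicts weight loss, not weight gain; predicts cold intolerance, not heat intolerance)
(D) Brannigan's condition — rash miss; night sweats match; weight gain match; diminished reflexes match; fever match; heat intolerance match
(E) Ormond pathology — does not account for diminished reflexes
(F) late-stage kerosis — fails on rash, weight gain (predicts weight loss, not weight gain)
None of the listed candidates fits everything.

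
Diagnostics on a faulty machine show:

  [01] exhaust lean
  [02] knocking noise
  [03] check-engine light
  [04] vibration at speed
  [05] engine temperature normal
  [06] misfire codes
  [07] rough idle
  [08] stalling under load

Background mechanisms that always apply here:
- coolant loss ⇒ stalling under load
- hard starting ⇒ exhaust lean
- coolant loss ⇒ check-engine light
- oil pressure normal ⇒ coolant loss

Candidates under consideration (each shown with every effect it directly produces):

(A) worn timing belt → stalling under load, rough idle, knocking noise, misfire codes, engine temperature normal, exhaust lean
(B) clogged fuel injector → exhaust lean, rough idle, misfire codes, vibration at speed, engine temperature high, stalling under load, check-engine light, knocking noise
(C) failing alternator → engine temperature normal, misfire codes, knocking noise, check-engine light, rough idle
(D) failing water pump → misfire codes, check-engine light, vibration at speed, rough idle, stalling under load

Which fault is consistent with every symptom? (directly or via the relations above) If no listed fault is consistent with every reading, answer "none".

none

Testing each hypothesis:
(A) worn timing belt — exhaust lean yes; knocking noise yes; check-engine light NO; vibration at speed NO; engine temperature normal yes; misfire codes yes; rough idle yes; stalling under load yes
(B) clogged fuel injector — fails on engine temperature normal (predicts engine temperature high, not engine temperature normal)
(C) failing alternator — exhaust lean NO; knocking noise yes; check-engine light yes; vibration at speed NO; engine temperature normal yes; misfire codes yes; rough idle yes; stalling under load NO
(D) failing water pump — exhaust lean NO; knocking noise NO; check-engine light yes; vibration at speed yes; engine temperature normal NO; misfire codes yes; rough idle yes; stalling under load yes
No candidate is consistent with all observations.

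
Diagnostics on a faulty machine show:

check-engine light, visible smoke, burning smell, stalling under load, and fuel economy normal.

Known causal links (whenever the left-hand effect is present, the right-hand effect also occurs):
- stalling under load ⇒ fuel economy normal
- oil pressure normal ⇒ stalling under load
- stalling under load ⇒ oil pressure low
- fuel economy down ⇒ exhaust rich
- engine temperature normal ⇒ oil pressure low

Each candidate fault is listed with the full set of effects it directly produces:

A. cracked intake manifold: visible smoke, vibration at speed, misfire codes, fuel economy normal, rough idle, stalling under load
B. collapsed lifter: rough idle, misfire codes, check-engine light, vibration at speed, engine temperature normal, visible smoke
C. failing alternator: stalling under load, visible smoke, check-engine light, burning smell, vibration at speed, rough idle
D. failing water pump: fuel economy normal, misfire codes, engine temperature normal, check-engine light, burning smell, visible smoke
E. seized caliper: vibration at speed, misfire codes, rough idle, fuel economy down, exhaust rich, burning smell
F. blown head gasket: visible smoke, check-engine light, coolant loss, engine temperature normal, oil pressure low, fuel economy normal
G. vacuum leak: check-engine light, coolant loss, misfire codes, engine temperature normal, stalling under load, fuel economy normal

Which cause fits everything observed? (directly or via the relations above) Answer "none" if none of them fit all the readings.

Checking each candidate against the observations:
(A) cracked intake manifold — check-engine light miss; visible smoke match; burning smell miss; stalling under load match; fuel economy normal match
(B) collapsed lifter — check-engine light match; visible smoke match; burning smell miss; stalling under load miss; fuel economy normal miss
(C) failing alternator — check-engine light match; visible smoke match; burning smell match; stalling under load match; fuel economy normal match (via stalling under load → fuel economy normal)
(D) failing water pump — does not account for stalling under load
(E) seized caliper — fails on check-engine light, visible smoke, stalling under load, fuel economy normal (predicts fuel economy down, not fuel economy normal)
(F) blown head gasket — check-engine light match; visible smoke match; burning smell miss; stalling under load miss; fuel economy normal match
(G) vacuum leak — check-engine light match; visible smoke miss; burning smell miss; stalling under load match; fuel economy normal match
(C) alone accounts for all the evidence.

C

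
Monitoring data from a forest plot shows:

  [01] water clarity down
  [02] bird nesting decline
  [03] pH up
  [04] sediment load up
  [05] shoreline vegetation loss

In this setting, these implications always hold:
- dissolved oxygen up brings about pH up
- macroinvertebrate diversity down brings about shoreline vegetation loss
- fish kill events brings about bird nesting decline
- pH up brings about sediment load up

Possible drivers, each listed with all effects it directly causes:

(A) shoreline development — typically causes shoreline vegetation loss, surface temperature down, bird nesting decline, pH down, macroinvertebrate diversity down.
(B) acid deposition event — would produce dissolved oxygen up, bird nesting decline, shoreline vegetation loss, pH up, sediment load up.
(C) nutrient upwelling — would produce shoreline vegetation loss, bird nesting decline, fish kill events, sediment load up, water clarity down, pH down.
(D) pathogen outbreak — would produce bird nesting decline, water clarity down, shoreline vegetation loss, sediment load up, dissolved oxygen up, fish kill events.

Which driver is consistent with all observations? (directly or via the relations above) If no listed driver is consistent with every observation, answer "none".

Per-candidate check:
(A) shoreline development — fails on water clarity down, pH up, sediment load up (predicts pH down, not pH up)
(B) acid deposition event — water clarity down NO; bird nesting decline yes; pH up yes; sediment load up yes; shoreline vegetation loss yes
(C) nutrient upwelling — fails on pH up (predicts pH down, not pH up)
(D) pathogen outbreak — water clarity down yes; bird nesting decline yes; pH up yes (via dissolved oxygen up → pH up); sediment load up yes; shoreline vegetation loss yes
(D) alone accounts for all the evidence.

D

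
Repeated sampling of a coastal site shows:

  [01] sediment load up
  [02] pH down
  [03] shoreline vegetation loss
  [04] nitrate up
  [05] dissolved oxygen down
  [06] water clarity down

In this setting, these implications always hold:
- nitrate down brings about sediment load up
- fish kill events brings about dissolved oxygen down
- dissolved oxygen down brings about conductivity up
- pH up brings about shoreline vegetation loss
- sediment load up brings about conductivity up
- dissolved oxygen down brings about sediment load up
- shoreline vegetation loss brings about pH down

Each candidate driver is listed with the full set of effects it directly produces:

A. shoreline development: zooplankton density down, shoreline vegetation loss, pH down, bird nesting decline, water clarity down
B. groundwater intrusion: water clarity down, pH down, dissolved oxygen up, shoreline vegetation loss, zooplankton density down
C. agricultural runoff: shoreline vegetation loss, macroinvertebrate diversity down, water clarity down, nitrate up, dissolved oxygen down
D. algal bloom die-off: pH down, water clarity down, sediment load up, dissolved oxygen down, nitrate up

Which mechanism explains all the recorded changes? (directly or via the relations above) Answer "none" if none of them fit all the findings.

C

For each candidate, compare predicted effects to what was observed:
(A) shoreline development — does not account for sediment load up, nitrate up, dissolved oxygen down
(B) groundwater intrusion — fails on sediment load up, nitrate up, dissolved oxygen down (predicts dissolved oxygen up, not dissolved oxygen down)
(C) agricultural runoff — sediment load up yes (by dissolved oxygen down → sediment load up); pH down yes (by shoreline vegetation loss → pH down); shoreline vegetation loss yes; nitrate up yes; dissolved oxygen down yes; water clarity down yes
(D) algal bloom die-off — sediment load up yes; pH down yes; shoreline vegetation loss NO; nitrate up yes; dissolved oxygen down yes; water clarity down yes
(C) alone accounts for all the evidence.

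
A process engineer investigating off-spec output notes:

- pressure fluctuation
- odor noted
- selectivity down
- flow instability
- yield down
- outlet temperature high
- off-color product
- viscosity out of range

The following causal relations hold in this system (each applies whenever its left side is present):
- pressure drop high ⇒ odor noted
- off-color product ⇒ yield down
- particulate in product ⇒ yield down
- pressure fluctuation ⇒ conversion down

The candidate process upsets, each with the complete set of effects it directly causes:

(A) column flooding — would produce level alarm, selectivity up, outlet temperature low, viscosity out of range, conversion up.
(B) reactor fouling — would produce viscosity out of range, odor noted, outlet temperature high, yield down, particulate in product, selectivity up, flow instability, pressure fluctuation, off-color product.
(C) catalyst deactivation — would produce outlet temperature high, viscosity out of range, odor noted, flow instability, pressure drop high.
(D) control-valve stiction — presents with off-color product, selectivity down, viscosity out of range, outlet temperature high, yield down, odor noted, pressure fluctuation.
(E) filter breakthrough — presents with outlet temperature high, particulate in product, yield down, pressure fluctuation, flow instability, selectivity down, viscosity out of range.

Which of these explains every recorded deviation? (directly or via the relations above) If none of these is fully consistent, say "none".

none

Per-candidate check:
(A) column flooding — pressure fluctuation miss; odor noted miss; selectivity down miss; flow instability miss; yield down miss; outlet temperature high miss; off-color product miss; viscosity out of range match
(B) reactor fouling — fails on selectivity down (predicts selectivity up, not selectivity down)
(C) catalyst deactivation — pressure fluctuation miss; odor noted match; selectivity down miss; flow instability match; yield down miss; outlet temperature high match; off-color product miss; viscosity out of range match
(D) control-valve stiction — pressure fluctuation match; odor noted match; selectivity down match; flow instability miss; yield down match; outlet temperature high match; off-color product match; viscosity out of range match
(E) filter breakthrough — does not account for odor noted, off-color product
No candidate is consistent with all observations.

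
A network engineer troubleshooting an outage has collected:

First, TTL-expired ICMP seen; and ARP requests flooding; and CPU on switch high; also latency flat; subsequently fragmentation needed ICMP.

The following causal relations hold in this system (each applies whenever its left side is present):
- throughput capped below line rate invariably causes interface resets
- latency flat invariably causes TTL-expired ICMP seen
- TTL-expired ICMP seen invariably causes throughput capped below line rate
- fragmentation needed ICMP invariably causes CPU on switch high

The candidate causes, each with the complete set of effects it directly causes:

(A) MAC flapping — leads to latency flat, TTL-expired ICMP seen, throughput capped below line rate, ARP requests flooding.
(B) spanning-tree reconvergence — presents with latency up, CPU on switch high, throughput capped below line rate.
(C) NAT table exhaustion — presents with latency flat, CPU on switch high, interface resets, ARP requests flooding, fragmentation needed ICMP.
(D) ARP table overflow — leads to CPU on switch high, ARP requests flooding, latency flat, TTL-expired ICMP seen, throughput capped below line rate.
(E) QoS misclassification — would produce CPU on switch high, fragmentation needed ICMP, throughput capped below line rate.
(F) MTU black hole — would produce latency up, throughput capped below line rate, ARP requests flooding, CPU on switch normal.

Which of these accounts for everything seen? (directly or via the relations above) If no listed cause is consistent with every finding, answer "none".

C

Checking each candidate against the observations:
(A) MAC flapping — does not account for CPU on switch high, fragmentation needed ICMP
(B) spanning-tree reconvergence — TTL-expired ICMP seen miss; ARP requests flooding miss; CPU on switch high match; latency flat miss; fragmentation needed ICMP miss
(C) NAT table exhaustion — TTL-expired ICMP seen match (by latency flat → TTL-expired ICMP seen); ARP requests flooding match; CPU on switch high match; latency flat match; fragmentation needed ICMP match
(D) ARP table overflow — does not account for fragmentation needed ICMP
(E) QoS misclassification — TTL-expired ICMP seen miss; ARP requests flooding miss; CPU on switch high match; latency flat miss; fragmentation needed ICMP match
(F) MTU black hole — TTL-expired ICMP seen miss; ARP requests flooding match; CPU on switch high miss; latency flat miss; fragmentation needed ICMP miss
Only (C) is consistent with every observation.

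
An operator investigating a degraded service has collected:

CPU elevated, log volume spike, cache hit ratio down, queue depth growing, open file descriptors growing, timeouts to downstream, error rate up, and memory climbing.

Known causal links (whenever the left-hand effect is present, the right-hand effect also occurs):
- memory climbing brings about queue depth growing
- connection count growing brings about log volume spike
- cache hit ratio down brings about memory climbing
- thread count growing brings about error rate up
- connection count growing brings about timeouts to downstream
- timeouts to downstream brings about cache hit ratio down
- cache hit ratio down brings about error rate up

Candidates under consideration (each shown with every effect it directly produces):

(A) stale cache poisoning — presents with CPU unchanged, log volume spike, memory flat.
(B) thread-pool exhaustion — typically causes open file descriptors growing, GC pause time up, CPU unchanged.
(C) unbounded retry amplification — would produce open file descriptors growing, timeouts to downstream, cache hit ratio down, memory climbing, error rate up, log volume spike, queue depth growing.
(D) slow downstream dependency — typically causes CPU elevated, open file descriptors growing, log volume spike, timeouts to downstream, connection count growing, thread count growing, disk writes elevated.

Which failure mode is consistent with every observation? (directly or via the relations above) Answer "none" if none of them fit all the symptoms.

For each candidate, compare predicted effects to what was observed:
(A) stale cache poisoning — CPU elevated NO; log volume spike yes; cache hit ratio down NO; queue depth growing NO; open file descriptors growing NO; timeouts to downstream NO; error rate up NO; memory climbing NO
(B) thread-pool exhaustion — fails on CPU elevated, log volume spike, cache hit ratio down, queue depth growing, timeouts to downstream, error rate up, memory climbing (predicts CPU unchanged, not CPU elevated)
(C) unbounded retry amplification — CPU elevated NO; log volume spike yes; cache hit ratio down yes; queue depth growing yes; open file descriptors growing yes; timeouts to downstream yes; error rate up yes; memory climbing yes
(D) slow downstream dependency — accounts for every observation (cache hit ratio down by timeouts to downstream → cache hit ratio down)
Only (D) is consistent with every observation.

D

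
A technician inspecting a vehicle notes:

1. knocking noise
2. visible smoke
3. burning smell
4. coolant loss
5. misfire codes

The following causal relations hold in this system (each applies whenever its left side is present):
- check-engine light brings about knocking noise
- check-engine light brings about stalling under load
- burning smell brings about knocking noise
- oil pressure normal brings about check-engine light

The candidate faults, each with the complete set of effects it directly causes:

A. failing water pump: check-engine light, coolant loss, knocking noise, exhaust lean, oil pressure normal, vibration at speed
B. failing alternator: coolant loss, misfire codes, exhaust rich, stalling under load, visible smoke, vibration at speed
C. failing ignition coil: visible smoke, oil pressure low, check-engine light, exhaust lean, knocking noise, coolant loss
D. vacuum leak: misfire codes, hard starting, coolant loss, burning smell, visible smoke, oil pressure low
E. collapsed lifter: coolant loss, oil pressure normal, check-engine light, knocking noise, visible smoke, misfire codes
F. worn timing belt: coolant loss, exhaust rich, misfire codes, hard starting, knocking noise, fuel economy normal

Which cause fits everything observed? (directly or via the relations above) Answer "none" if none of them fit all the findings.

Per-candidate check:
(A) failing water pump — does not account for visible smoke, burning smell, misfire codes
(B) failing alternator — knocking noise -; visible smoke +; burning smell -; coolant loss +; misfire codes +
(C) failing ignition coil — knocking noise +; visible smoke +; burning smell -; coolant loss +; misfire codes -
(D) vacuum leak — accounts for every observation (knocking noise by burning smell → knocking noise)
(E) collapsed lifter — knocking noise +; visible smoke +; burning smell -; coolant loss +; misfire codes +
(F) worn timing belt — does not account for visible smoke, burning smell
(D) is the only candidate with no mismatches.

D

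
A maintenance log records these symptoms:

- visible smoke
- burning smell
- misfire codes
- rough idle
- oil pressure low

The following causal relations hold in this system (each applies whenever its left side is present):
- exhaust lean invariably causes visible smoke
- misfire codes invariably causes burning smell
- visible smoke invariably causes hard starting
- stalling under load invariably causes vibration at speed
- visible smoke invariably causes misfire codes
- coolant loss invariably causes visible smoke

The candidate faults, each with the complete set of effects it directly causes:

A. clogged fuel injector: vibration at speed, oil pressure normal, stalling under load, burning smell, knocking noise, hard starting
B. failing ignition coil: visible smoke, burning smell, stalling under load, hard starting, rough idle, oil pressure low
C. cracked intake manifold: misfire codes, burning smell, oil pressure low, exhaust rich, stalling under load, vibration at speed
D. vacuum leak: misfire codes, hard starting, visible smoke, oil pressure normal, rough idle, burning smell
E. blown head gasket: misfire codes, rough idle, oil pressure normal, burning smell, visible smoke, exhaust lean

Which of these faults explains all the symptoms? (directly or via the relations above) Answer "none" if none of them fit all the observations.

Checking each candidate against the observations:
(A) clogged fuel injector — fails on visible smoke, misfire codes, rough idle, oil pressure low (predicts oil pressure normal, not oil pressure low)
(B) failing ignition coil — accounts for every observation (misfire codes by visible smoke → misfire codes)
(C) cracked intake manifold — visible smoke -; burning smell +; misfire codes +; rough idle -; oil pressure low +
(D) vacuum leak — visible smoke +; burning smell +; misfire codes +; rough idle +; oil pressure low -
(E) blown head gasket — visible smoke +; burning smell +; misfire codes +; rough idle +; oil pressure low -
Only (B) is consistent with every observation.

B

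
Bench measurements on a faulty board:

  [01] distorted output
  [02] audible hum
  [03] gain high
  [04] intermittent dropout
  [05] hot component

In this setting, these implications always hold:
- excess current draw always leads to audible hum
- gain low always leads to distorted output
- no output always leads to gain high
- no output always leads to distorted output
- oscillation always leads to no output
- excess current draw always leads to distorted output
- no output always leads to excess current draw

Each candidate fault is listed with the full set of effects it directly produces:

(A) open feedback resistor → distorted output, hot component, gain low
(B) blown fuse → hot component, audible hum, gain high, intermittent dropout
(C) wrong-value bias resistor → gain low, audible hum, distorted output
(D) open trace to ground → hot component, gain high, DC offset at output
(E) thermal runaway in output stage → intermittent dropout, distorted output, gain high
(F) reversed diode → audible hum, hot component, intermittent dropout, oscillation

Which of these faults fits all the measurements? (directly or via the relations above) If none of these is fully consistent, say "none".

F

For each candidate, compare predicted effects to what was observed:
(A) open feedback resistor — fails on audible hum, gain high, intermittent dropout (predicts gain low, not gain high)
(B) blown fuse — distorted output ✗; audible hum ✓; gain high ✓; intermittent dropout ✓; hot component ✓
(C) wrong-value bias resistor — distorted output ✓; audible hum ✓; gain high ✗; intermittent dropout ✗; hot component ✗
(D) open trace to ground — distorted output ✗; audible hum ✗; gain high ✓; intermittent dropout ✗; hot component ✓
(E) thermal runaway in output stage — distorted output ✓; audible hum ✗; gain high ✓; intermittent dropout ✓; hot component ✗
(F) reversed diode — accounts for every observation (distorted output by oscillation → no output → distorted output)
(F) alone accounts for all the evidence.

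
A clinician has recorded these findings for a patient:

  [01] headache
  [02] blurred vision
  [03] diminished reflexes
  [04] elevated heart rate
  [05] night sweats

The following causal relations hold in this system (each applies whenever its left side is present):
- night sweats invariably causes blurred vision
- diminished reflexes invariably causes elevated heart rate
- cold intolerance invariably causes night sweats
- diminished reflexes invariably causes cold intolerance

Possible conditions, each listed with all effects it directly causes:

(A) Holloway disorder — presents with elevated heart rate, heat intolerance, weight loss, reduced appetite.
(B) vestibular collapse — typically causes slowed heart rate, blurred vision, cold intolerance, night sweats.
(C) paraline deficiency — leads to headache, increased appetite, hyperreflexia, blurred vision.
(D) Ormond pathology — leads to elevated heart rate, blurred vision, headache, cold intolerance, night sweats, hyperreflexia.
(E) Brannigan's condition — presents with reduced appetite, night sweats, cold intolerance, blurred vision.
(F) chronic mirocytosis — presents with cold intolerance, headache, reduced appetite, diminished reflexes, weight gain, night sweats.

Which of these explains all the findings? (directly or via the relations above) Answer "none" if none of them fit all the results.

Per-candidate check:
(A) Holloway disorder — does not account for headache, blurred vision, diminished reflexes, night sweats
(B) vestibular collapse — headache ✗; blurred vision ✓; diminished reflexes ✗; elevated heart rate ✗; night sweats ✓
(C) paraline deficiency — fails on diminished reflexes, elevated heart rate, night sweats (predicts hyperreflexia, not diminished reflexes)
(D) Ormond pathology — headache ✓; blurred vision ✓; diminished reflexes ✗; elevated heart rate ✓; night sweats ✓
(E) Brannigan's condition — does not account for headache, diminished reflexes, elevated heart rate
(F) chronic mirocytosis — accounts for every observation (blurred vision by night sweats → blurred vision)
(F) is the only candidate with no mismatches.

F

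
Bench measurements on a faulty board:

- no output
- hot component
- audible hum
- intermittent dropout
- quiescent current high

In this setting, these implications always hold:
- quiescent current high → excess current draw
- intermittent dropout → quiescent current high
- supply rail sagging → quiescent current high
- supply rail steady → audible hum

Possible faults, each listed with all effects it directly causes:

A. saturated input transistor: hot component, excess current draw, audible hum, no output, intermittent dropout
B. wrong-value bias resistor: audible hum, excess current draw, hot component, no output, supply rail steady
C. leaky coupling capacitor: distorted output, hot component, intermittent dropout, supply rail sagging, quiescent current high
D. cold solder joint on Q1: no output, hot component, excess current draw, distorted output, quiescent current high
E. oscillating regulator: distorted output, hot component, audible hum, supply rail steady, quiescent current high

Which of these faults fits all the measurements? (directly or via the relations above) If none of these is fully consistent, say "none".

Checking each candidate against the observations:
(A) saturated input transistor — no output +; hot component +; audible hum +; intermittent dropout +; quiescent current high + (via intermittent dropout → quiescent current high)
(B) wrong-value bias resistor — no output +; hot component +; audible hum +; intermittent dropout -; quiescent current high -
(C) leaky coupling capacitor — does not account for no output, audible hum
(D) cold solder joint on Q1 — does not account for audible hum, intermittent dropout
(E) oscillating regulator — no output -; hot component +; audible hum +; intermittent dropout -; quiescent current high +
(A) is the only candidate with no mismatches.

A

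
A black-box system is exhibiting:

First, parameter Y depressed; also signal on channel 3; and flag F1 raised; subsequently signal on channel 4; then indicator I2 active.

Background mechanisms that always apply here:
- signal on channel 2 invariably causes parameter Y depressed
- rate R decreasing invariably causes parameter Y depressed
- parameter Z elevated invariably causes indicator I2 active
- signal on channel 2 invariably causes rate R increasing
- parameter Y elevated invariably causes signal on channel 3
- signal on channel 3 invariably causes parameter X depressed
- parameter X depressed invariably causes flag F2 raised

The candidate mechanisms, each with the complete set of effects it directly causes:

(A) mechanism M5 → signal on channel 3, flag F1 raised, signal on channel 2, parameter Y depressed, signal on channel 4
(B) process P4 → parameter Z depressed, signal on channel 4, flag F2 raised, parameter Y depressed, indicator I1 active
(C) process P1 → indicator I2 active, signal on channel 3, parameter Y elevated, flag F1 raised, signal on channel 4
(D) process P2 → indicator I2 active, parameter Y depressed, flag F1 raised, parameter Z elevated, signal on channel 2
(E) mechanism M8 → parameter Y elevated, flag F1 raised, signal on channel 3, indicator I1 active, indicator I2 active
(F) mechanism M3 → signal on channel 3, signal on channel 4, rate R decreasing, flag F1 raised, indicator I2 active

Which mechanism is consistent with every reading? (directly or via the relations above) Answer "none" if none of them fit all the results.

F

Per-candidate check:
(A) mechanism M5 — parameter Y depressed +; signal on channel 3 +; flag F1 raised +; signal on channel 4 +; indicator I2 active -
(B) process P4 — parameter Y depressed +; signal on channel 3 -; flag F1 raised -; signal on channel 4 +; indicator I2 active -
(C) process P1 — parameter Y depressed -; signal on channel 3 +; flag F1 raised +; signal on channel 4 +; indicator I2 active +
(D) process P2 — parameter Y depressed +; signal on channel 3 -; flag F1 raised +; signal on channel 4 -; indicator I2 active +
(E) mechanism M8 — fails on parameter Y depressed, signal on channel 4 (predicts parameter Y elevated, not parameter Y depressed)
(F) mechanism M3 — parameter Y depressed + (via rate R decreasing → parameter Y depressed); signal on channel 3 +; flag F1 raised +; signal on channel 4 +; indicator I2 active +
(F) alone accounts for all the evidence.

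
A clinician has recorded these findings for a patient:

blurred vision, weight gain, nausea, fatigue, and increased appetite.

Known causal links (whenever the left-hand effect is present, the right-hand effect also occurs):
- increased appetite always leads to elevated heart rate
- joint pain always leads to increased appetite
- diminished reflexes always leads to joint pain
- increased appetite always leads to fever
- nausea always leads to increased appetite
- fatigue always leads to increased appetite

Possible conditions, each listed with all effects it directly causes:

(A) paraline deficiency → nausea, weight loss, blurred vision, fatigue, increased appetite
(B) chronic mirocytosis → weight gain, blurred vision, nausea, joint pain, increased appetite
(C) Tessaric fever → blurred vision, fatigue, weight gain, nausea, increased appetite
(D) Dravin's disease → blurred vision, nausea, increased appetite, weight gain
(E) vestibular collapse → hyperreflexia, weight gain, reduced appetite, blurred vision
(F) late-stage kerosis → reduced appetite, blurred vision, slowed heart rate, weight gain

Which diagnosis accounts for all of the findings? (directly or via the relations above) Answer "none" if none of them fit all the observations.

C

For each candidate, compare predicted effects to what was observed:
(A) paraline deficiency — fails on weight gain (predicts weight loss, not weight gain)
(B) chronic mirocytosis — does not account for fatigue
(C) Tessaric fever — blurred vision ✓; weight gain ✓; nausea ✓; fatigue ✓; increased appetite ✓
(D) Dravin's disease — does not account for fatigue
(E) vestibular collapse — blurred vision ✓; weight gain ✓; nausea ✗; fatigue ✗; increased appetite ✗
(F) late-stage kerosis — blurred vision ✓; weight gain ✓; nausea ✗; fatigue ✗; increased appetite ✗
(C) is the only candidate with no mismatches.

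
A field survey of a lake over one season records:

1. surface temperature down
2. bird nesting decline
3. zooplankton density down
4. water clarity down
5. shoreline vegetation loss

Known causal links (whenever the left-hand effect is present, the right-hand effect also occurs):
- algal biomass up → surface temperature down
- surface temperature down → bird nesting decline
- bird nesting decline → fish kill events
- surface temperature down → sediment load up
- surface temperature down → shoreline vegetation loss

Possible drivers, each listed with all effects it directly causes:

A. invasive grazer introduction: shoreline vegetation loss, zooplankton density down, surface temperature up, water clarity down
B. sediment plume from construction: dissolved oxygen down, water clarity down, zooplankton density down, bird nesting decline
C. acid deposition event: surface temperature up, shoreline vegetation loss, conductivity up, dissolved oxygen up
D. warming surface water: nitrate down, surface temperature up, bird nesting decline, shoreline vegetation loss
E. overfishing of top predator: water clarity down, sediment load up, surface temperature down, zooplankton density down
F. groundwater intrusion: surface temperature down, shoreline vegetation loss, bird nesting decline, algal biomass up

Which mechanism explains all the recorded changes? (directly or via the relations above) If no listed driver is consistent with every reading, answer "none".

Testing each hypothesis:
(A) invasive grazer introduction — fails on surface temperature down, bird nesting decline (predicts surface temperature up, not surface temperature down)
(B) sediment plume from construction — surface temperature down miss; bird nesting decline match; zooplankton density down match; water clarity down match; shoreline vegetation loss miss
(C) acid deposition event — surface temperature down miss; bird nesting decline miss; zooplankton density down miss; water clarity down miss; shoreline vegetation loss match
(D) warming surface water — surface temperature down miss; bird nesting decline match; zooplankton density down miss; water clarity down miss; shoreline vegetation loss match
(E) overfishing of top predator — accounts for every observation (bird nesting decline via surface temperature down → bird nesting decline)
(F) groundwater intrusion — surface temperature down match; bird nesting decline match; zooplankton density down miss; water clarity down miss; shoreline vegetation loss match
(E) is the only candidate with no mismatches.

E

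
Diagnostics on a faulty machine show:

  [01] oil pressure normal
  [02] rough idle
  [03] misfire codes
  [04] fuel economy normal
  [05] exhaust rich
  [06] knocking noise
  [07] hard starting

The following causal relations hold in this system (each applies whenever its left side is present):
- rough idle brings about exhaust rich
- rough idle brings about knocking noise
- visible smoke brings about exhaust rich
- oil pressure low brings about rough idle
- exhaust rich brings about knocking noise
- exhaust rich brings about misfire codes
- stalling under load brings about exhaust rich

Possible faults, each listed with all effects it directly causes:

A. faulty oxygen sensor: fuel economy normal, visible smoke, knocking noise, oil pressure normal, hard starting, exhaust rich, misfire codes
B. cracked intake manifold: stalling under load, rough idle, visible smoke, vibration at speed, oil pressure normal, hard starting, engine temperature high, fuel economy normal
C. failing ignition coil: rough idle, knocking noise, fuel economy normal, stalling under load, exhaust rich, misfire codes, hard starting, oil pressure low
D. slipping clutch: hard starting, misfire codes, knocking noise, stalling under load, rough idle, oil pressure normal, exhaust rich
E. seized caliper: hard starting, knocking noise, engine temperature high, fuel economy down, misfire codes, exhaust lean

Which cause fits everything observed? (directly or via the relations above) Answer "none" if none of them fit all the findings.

Per-candidate check:
(A) faulty oxygen sensor — does not account for rough idle
(B) cracked intake manifold — oil pressure normal yes; rough idle yes; misfire codes yes (via visible smoke → exhaust rich → misfire codes); fuel economy normal yes; exhaust rich yes (via visible smoke → exhaust rich); knocking noise yes (via rough idle → knocking noise); hard starting yes
(C) failing ignition coil — fails on oil pressure normal (predicts oil pressure low, not oil pressure normal)
(D) slipping clutch — oil pressure normal yes; rough idle yes; misfire codes yes; fuel economy normal NO; exhaust rich yes; knocking noise yes; hard starting yes
(E) seized caliper — oil pressure normal NO; rough idle NO; misfire codes yes; fuel economy normal NO; exhaust rich NO; knocking noise yes; hard starting yes
(B) alone accounts for all the evidence.

B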